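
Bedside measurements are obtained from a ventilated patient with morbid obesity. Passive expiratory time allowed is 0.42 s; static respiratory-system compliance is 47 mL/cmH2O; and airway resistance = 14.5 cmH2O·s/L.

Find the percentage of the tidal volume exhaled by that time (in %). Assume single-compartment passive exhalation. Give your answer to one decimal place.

46.0

τ = R × C = 14.5 × 47 mL/cmH2O = 14.5 × 0.047 L/cmH2O = 0.6815 s.
Passive exhalation: V(t)/V₀ = e^(−t/τ) = e^(−0.42/0.6815) = 0.5399.
Fraction exhaled = 1 − 0.5399 = 0.4601 → 46.01%.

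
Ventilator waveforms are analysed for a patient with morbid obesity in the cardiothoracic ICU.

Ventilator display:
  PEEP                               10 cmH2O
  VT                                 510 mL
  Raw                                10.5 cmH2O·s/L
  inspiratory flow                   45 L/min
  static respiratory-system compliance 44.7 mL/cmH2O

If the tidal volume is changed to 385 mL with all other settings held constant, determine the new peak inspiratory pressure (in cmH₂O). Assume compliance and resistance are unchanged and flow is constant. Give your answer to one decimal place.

Flow: 45 L/min ÷ 60 = 0.75 L/s.
PIP = Vt/C + R·V̇ + PEEP (constant-flow equation of motion).
Only the elastic term changes: ΔPIP = ΔVt / C = (385 − 510) / 44.7 = -2.796 cmH2O.
Original PIP = 510/44.7 + 10.5×0.75 + 10 = 29.284 cmH2O; new PIP = 29.284 + (-2.796) = 26.488 cmH2O.

26.5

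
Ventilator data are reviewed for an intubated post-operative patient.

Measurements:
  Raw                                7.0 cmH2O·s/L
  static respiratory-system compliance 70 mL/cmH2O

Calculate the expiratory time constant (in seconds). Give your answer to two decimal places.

τ = R × C = 7.0 × 70 mL/cmH2O = 7.0 × 0.070 L/cmH2O = 0.49 s.

0.49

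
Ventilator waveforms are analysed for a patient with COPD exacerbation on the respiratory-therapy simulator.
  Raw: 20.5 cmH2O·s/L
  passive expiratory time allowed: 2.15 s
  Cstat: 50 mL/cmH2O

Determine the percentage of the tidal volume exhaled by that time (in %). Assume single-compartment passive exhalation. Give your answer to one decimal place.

τ = R × C = 20.5 × 50 mL/cmH2O = 20.5 × 0.050 L/cmH2O = 1.025 s.
Passive exhalation: V(t)/V₀ = e^(−t/τ) = e^(−2.15/1.025) = 0.1228.
Fraction exhaled = 1 − 0.1228 = 0.8772 → 87.72%.

87.7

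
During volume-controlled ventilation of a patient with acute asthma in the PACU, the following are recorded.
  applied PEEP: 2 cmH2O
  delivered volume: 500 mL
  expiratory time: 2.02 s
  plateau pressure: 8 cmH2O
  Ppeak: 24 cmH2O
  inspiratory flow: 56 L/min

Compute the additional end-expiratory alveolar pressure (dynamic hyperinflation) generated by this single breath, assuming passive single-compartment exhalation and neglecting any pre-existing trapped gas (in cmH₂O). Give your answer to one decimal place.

Flow: 56 L/min ÷ 60 = 0.9333 L/s.
R = (PIP − Pplat)/V̇ = (24 − 8) / 0.9333 = 16.0/0.9333 = 17.143 cmH2O·s/L.
C = Vt/(Pplat − PEEP) = 500.0 / (8 − 2) = 500.0/6.0 = 83.333 mL/cmH2O.
τ = R × C = 17.143 × 0.08333 L/cmH2O = 1.429 s.
Fraction remaining = e^(−Te/τ) = e^(−2.02/1.429) = 0.2433; trapped volume = 500.0 × 0.2433 = 121.65 mL.
Additional alveolar pressure from trapping ≈ V_trapped / C = 121.65 / 83.333 = 1.46 cmH2O.

1.5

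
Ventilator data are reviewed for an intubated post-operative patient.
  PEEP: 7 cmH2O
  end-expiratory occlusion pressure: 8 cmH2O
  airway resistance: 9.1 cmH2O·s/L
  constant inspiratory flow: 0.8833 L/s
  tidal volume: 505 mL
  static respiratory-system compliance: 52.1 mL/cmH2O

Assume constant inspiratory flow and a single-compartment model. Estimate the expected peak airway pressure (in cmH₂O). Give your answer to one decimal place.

25.7

Total PEEP = 8 cmH2O (set 7 + intrinsic 1); this is the baseline alveolar pressure.
Equation of motion (constant flow): PIP = Vt/C + R·V̇ + PEEP.
PIP = 505/52.1 + 9.1×0.8833 + 8 = 9.693 + 8.038 + 8 = 25.731 cmH2O.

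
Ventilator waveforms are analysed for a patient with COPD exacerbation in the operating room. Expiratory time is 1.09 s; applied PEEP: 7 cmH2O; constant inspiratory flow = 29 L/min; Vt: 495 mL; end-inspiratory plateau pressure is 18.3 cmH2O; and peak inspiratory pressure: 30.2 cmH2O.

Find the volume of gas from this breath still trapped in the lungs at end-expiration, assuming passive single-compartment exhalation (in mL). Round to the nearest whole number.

180

Flow: 29 L/min ÷ 60 = 0.4833 L/s.
R = (PIP − Pplat)/V̇ = (30.2 − 18.3) / 0.4833 = 11.9/0.4833 = 24.622 cmH2O·s/L.
C = Vt/(Pplat − PEEP) = 495.0 / (18.3 − 7) = 495.0/11.3 = 43.805 mL/cmH2O.
τ = R × C = 24.622 × 0.04381 L/cmH2O = 1.079 s.
Fraction remaining = e^(−Te/τ) = e^(−1.09/1.079) = 0.3641.
Trapped volume = 495.0 × 0.3641 = 180.23 mL.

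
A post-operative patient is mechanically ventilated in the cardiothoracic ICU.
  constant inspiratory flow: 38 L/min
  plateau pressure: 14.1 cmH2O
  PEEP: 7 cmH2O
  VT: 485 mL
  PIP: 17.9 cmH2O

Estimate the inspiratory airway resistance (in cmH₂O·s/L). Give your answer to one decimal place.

Flow: 38 L/min ÷ 60 = 0.6333 L/s.
Raw = (PIP − Pplat) / flow = (17.9 − 14.1) / 0.6333 = 3.8 / 0.6333 = 6.0 cmH2O·s/L.

6.0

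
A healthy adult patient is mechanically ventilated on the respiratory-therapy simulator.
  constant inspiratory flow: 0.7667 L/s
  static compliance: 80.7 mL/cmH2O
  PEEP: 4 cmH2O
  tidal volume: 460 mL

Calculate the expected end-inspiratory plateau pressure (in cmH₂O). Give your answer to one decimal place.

Pplat = PEEP + Vt / Cstat = 4 + 460 / 80.7 = 4 + 5.7 = 9.7 cmH2O.

9.7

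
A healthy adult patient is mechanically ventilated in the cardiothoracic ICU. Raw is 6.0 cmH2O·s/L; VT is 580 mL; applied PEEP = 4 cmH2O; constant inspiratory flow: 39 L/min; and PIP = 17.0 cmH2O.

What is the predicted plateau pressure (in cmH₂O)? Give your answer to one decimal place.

13.1

Flow: 39 L/min ÷ 60 = 0.65 L/s.
Pplat = PIP − Raw × flow = 17.0 − 6.0 × 0.65 = 17.0 − 3.9 = 13.1 cmH2O.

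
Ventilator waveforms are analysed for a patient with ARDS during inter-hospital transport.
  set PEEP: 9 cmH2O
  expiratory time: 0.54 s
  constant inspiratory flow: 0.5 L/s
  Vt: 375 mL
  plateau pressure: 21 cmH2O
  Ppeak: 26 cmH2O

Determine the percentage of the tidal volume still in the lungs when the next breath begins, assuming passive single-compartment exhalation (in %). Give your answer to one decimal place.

17.8

R = (PIP − Pplat)/V̇ = (26 − 21) / 0.5 = 5.0/0.5 = 10.0 cmH2O·s/L.
C = Vt/(Pplat − PEEP) = 375.0 / (21 − 9) = 375.0/12.0 = 31.25 mL/cmH2O.
τ = R × C = 10.0 × 0.03125 L/cmH2O = 0.3125 s.
Fraction remaining at end-expiration = e^(−Te/τ) = e^(−0.54/0.3125) = 0.1776 → 17.76%.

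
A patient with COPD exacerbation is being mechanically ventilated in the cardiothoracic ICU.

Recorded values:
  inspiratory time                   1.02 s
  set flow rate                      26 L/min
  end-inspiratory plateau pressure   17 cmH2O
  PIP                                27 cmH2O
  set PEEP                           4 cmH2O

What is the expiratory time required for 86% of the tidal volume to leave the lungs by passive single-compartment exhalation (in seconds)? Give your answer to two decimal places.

Flow: 26 L/min ÷ 60 = 0.4333 L/s.
Vt = flow × Ti = 0.4333 L/s × 1.02 s × 1000 mL/L = 441.97 mL.
R = (PIP − Pplat)/V̇ = (27 − 17) / 0.4333 = 10.0/0.4333 = 23.079 cmH2O·s/L.
C = Vt/(Pplat − PEEP) = 441.97 / (17 − 4) = 441.97/13.0 = 33.998 mL/cmH2O.
τ = R × C = 23.079 × 0.034 L/cmH2O = 0.7847 s.
t = −τ·ln(1 − 0.86) = −0.7847·ln(0.14) = 1.543 s.

1.54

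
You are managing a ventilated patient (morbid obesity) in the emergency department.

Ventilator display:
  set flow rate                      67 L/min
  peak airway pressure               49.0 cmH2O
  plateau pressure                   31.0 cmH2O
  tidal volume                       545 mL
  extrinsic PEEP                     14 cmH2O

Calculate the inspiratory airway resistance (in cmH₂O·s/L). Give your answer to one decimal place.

16.1

Flow: 67 L/min ÷ 60 = 1.1167 L/s.
Raw = (PIP − Pplat) / flow = (49.0 − 31.0) / 1.1167 = 18.0 / 1.1167 = 16.119 cmH2O·s/L.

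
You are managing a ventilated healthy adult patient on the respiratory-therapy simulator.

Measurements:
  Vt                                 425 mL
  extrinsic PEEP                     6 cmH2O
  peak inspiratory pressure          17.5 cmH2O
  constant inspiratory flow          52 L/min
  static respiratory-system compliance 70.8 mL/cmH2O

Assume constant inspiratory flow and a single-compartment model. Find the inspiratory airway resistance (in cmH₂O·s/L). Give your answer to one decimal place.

Flow: 52 L/min ÷ 60 = 0.8667 L/s.
Equation of motion (constant flow): PIP = Vt/C + R·V̇ + PEEP.
R·V̇ = PIP − Vt/C − PEEP = 17.5 − 425/70.8 − 6 = 17.5 − 6.003 − 6 = 5.497 cmH2O.
R = 5.497 / 0.8667 = 6.342 cmH2O·s/L.

6.3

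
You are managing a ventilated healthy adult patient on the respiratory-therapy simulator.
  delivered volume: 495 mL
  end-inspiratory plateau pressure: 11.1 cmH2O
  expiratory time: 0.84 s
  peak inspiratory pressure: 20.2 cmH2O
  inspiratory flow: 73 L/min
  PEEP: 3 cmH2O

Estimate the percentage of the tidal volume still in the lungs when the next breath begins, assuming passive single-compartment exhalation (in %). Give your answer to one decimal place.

15.9

Flow: 73 L/min ÷ 60 = 1.2167 L/s.
R = (PIP − Pplat)/V̇ = (20.2 − 11.1) / 1.2167 = 9.1/1.2167 = 7.479 cmH2O·s/L.
C = Vt/(Pplat − PEEP) = 495.0 / (11.1 − 3) = 495.0/8.1 = 61.111 mL/cmH2O.
τ = R × C = 7.479 × 0.06111 L/cmH2O = 0.457 s.
Fraction remaining at end-expiration = e^(−Te/τ) = e^(−0.84/0.457) = 0.1591 → 15.91%.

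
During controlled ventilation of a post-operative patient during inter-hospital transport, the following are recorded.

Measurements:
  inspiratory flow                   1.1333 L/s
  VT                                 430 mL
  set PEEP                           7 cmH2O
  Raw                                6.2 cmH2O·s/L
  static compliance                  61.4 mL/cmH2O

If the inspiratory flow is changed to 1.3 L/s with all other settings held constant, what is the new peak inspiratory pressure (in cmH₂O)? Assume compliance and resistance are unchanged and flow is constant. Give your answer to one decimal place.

PIP = Vt/C + R·V̇ + PEEP (constant-flow equation of motion).
Only the resistive term changes: ΔPIP = R × ΔV̇ = 6.2 × (1.3 − 1.1333) = 6.2 × 0.1667 = 1.034 cmH2O.
Original PIP = 430/61.4 + 6.2×1.1333 + 7 = 21.03 cmH2O; new PIP = 21.03 + (1.034) = 22.064 cmH2O.

22.1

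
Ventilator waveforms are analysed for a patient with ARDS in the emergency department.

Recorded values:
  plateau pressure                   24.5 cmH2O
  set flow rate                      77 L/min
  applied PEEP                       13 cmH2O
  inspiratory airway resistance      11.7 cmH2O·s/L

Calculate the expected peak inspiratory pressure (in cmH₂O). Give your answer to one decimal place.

39.5

Flow: 77 L/min ÷ 60 = 1.2833 L/s.
PIP = Pplat + Raw × flow = 24.5 + 11.7 × 1.2833 = 24.5 + 15.015 = 39.515 cmH2O.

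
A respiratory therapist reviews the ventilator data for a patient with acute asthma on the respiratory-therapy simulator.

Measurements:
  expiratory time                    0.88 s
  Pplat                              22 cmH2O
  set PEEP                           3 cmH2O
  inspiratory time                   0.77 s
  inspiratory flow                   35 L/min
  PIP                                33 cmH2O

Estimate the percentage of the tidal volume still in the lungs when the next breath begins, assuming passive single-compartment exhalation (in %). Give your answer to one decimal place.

13.9

Flow: 35 L/min ÷ 60 = 0.5833 L/s.
Vt = flow × Ti = 0.5833 L/s × 0.77 s × 1000 mL/L = 449.14 mL.
R = (PIP − Pplat)/V̇ = (33 − 22) / 0.5833 = 11.0/0.5833 = 18.858 cmH2O·s/L.
C = Vt/(Pplat − PEEP) = 449.14 / (22 − 3) = 449.14/19.0 = 23.639 mL/cmH2O.
τ = R × C = 18.858 × 0.02364 L/cmH2O = 0.4458 s.
Fraction remaining at end-expiration = e^(−Te/τ) = e^(−0.88/0.4458) = 0.1389 → 13.89%.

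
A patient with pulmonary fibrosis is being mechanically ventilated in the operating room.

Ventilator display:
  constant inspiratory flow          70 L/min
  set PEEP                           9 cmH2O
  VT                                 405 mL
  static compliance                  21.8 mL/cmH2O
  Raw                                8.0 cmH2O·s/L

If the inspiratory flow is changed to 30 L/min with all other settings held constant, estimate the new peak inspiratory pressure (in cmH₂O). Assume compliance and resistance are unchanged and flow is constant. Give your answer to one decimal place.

Flow: 70 L/min ÷ 60 = 1.1667 L/s.
New flow: 30 L/min ÷ 60 = 0.5 L/s.
PIP = Vt/C + R·V̇ + PEEP (constant-flow equation of motion).
Only the resistive term changes: ΔPIP = R × ΔV̇ = 8.0 × (0.5 − 1.1667) = 8.0 × -0.6667 = -5.334 cmH2O.
Original PIP = 405/21.8 + 8.0×1.1667 + 9 = 36.912 cmH2O; new PIP = 36.912 + (-5.334) = 31.578 cmH2O.

31.6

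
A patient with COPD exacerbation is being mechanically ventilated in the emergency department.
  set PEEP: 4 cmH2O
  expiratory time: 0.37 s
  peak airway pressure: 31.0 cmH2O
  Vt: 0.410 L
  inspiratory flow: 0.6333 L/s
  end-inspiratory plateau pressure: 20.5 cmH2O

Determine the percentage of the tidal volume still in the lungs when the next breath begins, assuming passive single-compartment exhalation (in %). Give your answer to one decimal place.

R = (PIP − Pplat)/V̇ = (31.0 − 20.5) / 0.6333 = 10.5/0.6333 = 16.58 cmH2O·s/L.
C = Vt/(Pplat − PEEP) = 410.0 / (20.5 − 4) = 410.0/16.5 = 24.848 mL/cmH2O.
τ = R × C = 16.58 × 0.02485 L/cmH2O = 0.412 s.
Fraction remaining at end-expiration = e^(−Te/τ) = e^(−0.37/0.412) = 0.4074 → 40.74%.

40.7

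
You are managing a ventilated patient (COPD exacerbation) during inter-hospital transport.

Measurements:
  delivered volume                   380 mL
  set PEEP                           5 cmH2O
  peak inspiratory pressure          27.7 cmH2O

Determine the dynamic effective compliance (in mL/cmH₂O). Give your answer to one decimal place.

Dynamic compliance = Vt / (PIP − PEEP) = 380 / (27.7 − 5) = 380 / 22.7 = 16.74 mL/cmH2O.

16.7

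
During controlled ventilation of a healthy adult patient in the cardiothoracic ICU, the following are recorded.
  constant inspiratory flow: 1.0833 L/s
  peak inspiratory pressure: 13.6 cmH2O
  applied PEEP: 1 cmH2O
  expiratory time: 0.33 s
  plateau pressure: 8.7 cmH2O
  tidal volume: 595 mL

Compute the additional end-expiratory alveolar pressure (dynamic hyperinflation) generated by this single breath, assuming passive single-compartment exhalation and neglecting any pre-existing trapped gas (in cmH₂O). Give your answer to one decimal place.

3.0

R = (PIP − Pplat)/V̇ = (13.6 − 8.7) / 1.0833 = 4.9/1.0833 = 4.523 cmH2O·s/L.
C = Vt/(Pplat − PEEP) = 595.0 / (8.7 − 1) = 595.0/7.7 = 77.273 mL/cmH2O.
τ = R × C = 4.523 × 0.07727 L/cmH2O = 0.3495 s.
Fraction remaining = e^(−Te/τ) = e^(−0.33/0.3495) = 0.389; trapped volume = 595.0 × 0.389 = 231.46 mL.
Additional alveolar pressure from trapping ≈ V_trapped / C = 231.46 / 77.273 = 2.995 cmH2O.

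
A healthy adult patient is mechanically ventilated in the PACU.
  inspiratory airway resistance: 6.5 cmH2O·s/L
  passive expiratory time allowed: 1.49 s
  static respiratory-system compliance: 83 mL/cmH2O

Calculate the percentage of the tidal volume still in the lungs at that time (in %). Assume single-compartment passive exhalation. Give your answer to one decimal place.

τ = R × C = 6.5 × 83 mL/cmH2O = 6.5 × 0.083 L/cmH2O = 0.5395 s.
Passive exhalation: V(t)/V₀ = e^(−t/τ) = e^(−1.49/0.5395) = 0.06318.
Fraction remaining = 0.06318 → 6.318%.

6.3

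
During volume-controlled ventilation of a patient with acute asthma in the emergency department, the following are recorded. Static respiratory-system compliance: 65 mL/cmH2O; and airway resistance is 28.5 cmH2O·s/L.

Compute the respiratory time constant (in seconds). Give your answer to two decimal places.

τ = R × C = 28.5 × 65 mL/cmH2O = 28.5 × 0.065 L/cmH2O = 1.853 s.

1.85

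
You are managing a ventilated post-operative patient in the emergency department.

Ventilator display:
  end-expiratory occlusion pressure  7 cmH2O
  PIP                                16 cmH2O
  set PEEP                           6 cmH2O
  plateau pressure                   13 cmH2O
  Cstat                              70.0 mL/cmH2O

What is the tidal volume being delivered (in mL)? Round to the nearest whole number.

420

End-expiratory occlusion gives total PEEP = 7 cmH2O (intrinsic PEEP = 7 − 6 = 1). Use total PEEP for the elastic gradient.
Vt = Cstat × (Pplat − PEEPtotal) = 70.0 × (13 − 7) = 70.0 × 6.0 = 420.0 mL.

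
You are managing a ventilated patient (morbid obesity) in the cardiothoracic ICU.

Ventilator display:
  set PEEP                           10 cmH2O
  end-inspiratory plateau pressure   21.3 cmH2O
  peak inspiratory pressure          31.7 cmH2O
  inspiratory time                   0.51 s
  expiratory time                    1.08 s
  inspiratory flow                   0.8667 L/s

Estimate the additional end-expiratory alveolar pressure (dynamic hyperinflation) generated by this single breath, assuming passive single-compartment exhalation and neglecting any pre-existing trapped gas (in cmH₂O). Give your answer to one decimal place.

Vt = flow × Ti = 0.8667 L/s × 0.51 s × 1000 mL/L = 442.02 mL.
R = (PIP − Pplat)/V̇ = (31.7 − 21.3) / 0.8667 = 10.4/0.8667 = 12.0 cmH2O·s/L.
C = Vt/(Pplat − PEEP) = 442.02 / (21.3 − 10) = 442.02/11.3 = 39.117 mL/cmH2O.
τ = R × C = 12.0 × 0.03912 L/cmH2O = 0.4694 s.
Fraction remaining = e^(−Te/τ) = e^(−1.08/0.4694) = 0.1002; trapped volume = 442.02 × 0.1002 = 44.29 mL.
Additional alveolar pressure from trapping ≈ V_trapped / C = 44.29 / 39.117 = 1.132 cmH2O.

1.1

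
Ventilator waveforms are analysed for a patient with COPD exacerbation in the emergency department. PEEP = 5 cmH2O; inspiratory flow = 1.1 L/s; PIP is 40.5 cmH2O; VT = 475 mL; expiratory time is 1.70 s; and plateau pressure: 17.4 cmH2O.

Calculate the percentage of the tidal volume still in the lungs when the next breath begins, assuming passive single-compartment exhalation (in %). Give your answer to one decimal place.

R = (PIP − Pplat)/V̇ = (40.5 − 17.4) / 1.1 = 23.1/1.1 = 21.0 cmH2O·s/L.
C = Vt/(Pplat − PEEP) = 475.0 / (17.4 − 5) = 475.0/12.4 = 38.306 mL/cmH2O.
τ = R × C = 21.0 × 0.03831 L/cmH2O = 0.8045 s.
Fraction remaining at end-expiration = e^(−Te/τ) = e^(−1.70/0.8045) = 0.1209 → 12.09%.

12.1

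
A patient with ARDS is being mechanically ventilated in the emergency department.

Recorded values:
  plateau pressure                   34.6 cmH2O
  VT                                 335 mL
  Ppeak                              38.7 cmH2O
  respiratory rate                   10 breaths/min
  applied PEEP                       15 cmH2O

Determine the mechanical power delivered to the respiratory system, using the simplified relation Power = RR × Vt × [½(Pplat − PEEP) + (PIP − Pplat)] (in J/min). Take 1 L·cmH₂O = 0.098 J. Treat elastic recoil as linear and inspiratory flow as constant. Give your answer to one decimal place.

Per-breath work = Vt × [½(Pplat−PEEP) + (PIP−Pplat)] = 0.335 × [0.5×19.6 + 4.1] = 0.335 × 13.9 = 4.657 L·cmH2O.
Power = 10 × 4.657 = 46.57 L·cmH2O/min.
× 0.098 J/(L·cmH2O) → 4.564 J/min.

4.6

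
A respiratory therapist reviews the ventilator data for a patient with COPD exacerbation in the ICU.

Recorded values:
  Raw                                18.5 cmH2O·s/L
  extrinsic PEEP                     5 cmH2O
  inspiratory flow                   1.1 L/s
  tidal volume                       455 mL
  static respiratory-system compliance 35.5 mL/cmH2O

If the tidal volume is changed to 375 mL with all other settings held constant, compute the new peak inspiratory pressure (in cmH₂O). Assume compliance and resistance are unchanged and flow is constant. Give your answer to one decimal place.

PIP = Vt/C + R·V̇ + PEEP (constant-flow equation of motion).
Only the elastic term changes: ΔPIP = ΔVt / C = (375 − 455) / 35.5 = -2.254 cmH2O.
Original PIP = 455/35.5 + 18.5×1.1 + 5 = 38.167 cmH2O; new PIP = 38.167 + (-2.254) = 35.913 cmH2O.

35.9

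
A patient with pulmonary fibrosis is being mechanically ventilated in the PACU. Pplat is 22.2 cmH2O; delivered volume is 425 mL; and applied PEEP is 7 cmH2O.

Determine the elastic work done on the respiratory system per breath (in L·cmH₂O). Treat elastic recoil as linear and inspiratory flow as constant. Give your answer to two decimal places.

Elastic work ≈ ½ × (Pplat − PEEP) × Vt = 0.5 × (22.2 − 7) × 0.425 L = 0.5 × 15.2 × 0.425 = 3.23 L·cmH2O.

3.23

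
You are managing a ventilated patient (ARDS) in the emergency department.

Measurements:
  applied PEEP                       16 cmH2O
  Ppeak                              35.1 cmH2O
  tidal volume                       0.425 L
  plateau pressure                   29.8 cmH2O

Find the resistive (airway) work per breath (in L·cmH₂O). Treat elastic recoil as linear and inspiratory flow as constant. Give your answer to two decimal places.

With constant inspiratory flow the resistive pressure is constant at PIP − Pplat = 35.1 − 29.8 = 5.3 cmH2O, so resistive work = 5.3 × 0.425 = 2.253 L·cmH2O.

2.25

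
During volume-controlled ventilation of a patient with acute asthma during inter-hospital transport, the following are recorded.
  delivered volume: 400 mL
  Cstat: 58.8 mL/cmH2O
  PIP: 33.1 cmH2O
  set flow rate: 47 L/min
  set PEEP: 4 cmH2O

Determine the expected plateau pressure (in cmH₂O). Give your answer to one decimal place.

10.8

Pplat = PEEP + Vt / Cstat = 4 + 400 / 58.8 = 4 + 6.803 = 10.803 cmH2O.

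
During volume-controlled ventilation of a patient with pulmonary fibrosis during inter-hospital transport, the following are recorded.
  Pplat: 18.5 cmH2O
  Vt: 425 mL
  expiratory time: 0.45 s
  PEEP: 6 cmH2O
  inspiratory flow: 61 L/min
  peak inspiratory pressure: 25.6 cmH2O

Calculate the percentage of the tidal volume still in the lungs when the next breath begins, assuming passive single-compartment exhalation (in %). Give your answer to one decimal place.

Flow: 61 L/min ÷ 60 = 1.0167 L/s.
R = (PIP − Pplat)/V̇ = (25.6 − 18.5) / 1.0167 = 7.1/1.0167 = 6.983 cmH2O·s/L.
C = Vt/(Pplat − PEEP) = 425.0 / (18.5 − 6) = 425.0/12.5 = 34.0 mL/cmH2O.
τ = R × C = 6.983 × 0.034 L/cmH2O = 0.2374 s.
Fraction remaining at end-expiration = e^(−Te/τ) = e^(−0.45/0.2374) = 0.1502 → 15.02%.

15.0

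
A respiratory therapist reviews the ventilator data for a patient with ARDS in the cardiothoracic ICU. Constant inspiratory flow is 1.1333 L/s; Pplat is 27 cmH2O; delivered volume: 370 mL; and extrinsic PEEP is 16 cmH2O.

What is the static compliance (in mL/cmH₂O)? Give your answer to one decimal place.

Cstat = Vt / (Pplat − PEEP) = 370 / (27 − 16) = 370 / 11.0 = 33.636 mL/cmH2O.

33.6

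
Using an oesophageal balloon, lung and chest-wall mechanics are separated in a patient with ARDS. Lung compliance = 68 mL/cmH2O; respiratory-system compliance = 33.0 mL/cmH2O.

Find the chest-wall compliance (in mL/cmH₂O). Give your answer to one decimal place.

1/Ccw = 1/Crs − 1/CL.
1/Ccw = 1/33.0 − 1/68 = 0.0156.
Ccw = 64.103 mL/cmH2O.

64.1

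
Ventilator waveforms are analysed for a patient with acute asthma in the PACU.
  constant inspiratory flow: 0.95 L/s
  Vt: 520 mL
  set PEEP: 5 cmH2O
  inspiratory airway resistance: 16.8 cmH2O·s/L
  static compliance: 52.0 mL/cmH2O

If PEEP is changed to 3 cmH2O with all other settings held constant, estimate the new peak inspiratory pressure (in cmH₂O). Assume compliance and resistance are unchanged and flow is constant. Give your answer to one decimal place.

29.0

PIP = Vt/C + R·V̇ + PEEP (constant-flow equation of motion).
Only the baseline term changes: ΔPIP = ΔPEEP = 3 − 5 = -2.0 cmH2O.
Original PIP = 520/52.0 + 16.8×0.95 + 5 = 30.96 cmH2O; new PIP = 30.96 + (-2.0) = 28.96 cmH2O.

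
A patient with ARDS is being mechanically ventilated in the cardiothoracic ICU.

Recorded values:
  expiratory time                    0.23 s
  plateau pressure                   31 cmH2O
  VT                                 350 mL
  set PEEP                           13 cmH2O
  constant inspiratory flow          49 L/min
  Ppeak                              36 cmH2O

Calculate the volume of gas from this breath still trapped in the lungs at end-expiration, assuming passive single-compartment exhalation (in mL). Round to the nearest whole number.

Flow: 49 L/min ÷ 60 = 0.8167 L/s.
R = (PIP − Pplat)/V̇ = (36 − 31) / 0.8167 = 5.0/0.8167 = 6.122 cmH2O·s/L.
C = Vt/(Pplat − PEEP) = 350.0 / (31 − 13) = 350.0/18.0 = 19.444 mL/cmH2O.
τ = R × C = 6.122 × 0.01944 L/cmH2O = 0.119 s.
Fraction remaining = e^(−Te/τ) = e^(−0.23/0.119) = 0.1447.
Trapped volume = 350.0 × 0.1447 = 50.645 mL.

51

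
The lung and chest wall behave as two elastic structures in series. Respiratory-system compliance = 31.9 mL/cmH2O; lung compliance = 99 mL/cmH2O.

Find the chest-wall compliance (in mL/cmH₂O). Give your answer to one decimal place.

47.1

1/Ccw = 1/Crs − 1/CL.
1/Ccw = 1/31.9 − 1/99 = 0.02125.
Ccw = 47.059 mL/cmH2O.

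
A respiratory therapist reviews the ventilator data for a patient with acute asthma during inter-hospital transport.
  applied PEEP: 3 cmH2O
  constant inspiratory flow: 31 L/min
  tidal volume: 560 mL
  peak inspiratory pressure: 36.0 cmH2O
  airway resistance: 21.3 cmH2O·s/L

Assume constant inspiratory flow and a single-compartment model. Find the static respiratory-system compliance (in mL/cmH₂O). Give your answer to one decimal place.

Flow: 31 L/min ÷ 60 = 0.5167 L/s.
Equation of motion (constant flow): PIP = Vt/C + R·V̇ + PEEP.
Vt/C = PIP − R·V̇ − PEEP = 36.0 − 21.3×0.5167 − 3 = 36.0 − 11.006 − 3 = 21.994 cmH2O.
C = Vt / 21.994 = 560 / 21.994 = 25.461 mL/cmH2O.

25.5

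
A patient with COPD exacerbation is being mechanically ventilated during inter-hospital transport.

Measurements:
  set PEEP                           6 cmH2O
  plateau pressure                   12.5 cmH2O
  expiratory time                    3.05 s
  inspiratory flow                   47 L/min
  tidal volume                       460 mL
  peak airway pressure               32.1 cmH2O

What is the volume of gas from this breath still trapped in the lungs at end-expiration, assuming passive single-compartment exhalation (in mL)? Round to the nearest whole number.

82

Flow: 47 L/min ÷ 60 = 0.7833 L/s.
R = (PIP − Pplat)/V̇ = (32.1 − 12.5) / 0.7833 = 19.6/0.7833 = 25.022 cmH2O·s/L.
C = Vt/(Pplat − PEEP) = 460.0 / (12.5 − 6) = 460.0/6.5 = 70.769 mL/cmH2O.
τ = R × C = 25.022 × 0.07077 L/cmH2O = 1.771 s.
Fraction remaining = e^(−Te/τ) = e^(−3.05/1.771) = 0.1787.
Trapped volume = 460.0 × 0.1787 = 82.202 mL.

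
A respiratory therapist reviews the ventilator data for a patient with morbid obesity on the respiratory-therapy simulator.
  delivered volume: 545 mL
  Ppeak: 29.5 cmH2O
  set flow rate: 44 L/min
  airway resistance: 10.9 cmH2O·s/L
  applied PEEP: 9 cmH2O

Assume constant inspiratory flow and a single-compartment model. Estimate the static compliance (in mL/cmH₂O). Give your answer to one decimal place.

43.6

Flow: 44 L/min ÷ 60 = 0.7333 L/s.
Equation of motion (constant flow): PIP = Vt/C + R·V̇ + PEEP.
Vt/C = PIP − R·V̇ − PEEP = 29.5 − 10.9×0.7333 − 9 = 29.5 − 7.993 − 9 = 12.507 cmH2O.
C = Vt / 12.507 = 545 / 12.507 = 43.576 mL/cmH2O.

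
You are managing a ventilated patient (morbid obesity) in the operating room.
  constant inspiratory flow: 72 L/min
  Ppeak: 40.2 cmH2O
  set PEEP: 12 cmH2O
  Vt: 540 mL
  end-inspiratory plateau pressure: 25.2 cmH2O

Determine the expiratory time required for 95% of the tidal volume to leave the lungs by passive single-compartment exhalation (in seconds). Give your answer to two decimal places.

Flow: 72 L/min ÷ 60 = 1.2 L/s.
R = (PIP − Pplat)/V̇ = (40.2 − 25.2) / 1.2 = 15.0/1.2 = 12.5 cmH2O·s/L.
C = Vt/(Pplat − PEEP) = 540.0 / (25.2 − 12) = 540.0/13.2 = 40.909 mL/cmH2O.
τ = R × C = 12.5 × 0.04091 L/cmH2O = 0.5114 s.
t = −τ·ln(1 − 0.95) = −0.5114·ln(0.05) = 1.532 s.

1.53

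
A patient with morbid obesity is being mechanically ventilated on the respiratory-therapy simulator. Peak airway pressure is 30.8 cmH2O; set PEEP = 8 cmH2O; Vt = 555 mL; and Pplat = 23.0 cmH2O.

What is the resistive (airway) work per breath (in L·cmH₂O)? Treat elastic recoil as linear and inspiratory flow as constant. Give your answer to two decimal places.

4.33

With constant inspiratory flow the resistive pressure is constant at PIP − Pplat = 30.8 − 23.0 = 7.8 cmH2O, so resistive work = 7.8 × 0.555 = 4.329 L·cmH2O.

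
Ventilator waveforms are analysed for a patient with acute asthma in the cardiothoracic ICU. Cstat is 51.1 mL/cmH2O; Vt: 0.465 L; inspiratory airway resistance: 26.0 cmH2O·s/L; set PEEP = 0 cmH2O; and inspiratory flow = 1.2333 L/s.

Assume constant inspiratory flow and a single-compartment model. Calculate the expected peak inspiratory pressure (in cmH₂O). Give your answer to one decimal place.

Equation of motion (constant flow): PIP = Vt/C + R·V̇ + PEEP.
PIP = 465/51.1 + 26.0×1.2333 + 0 = 9.1 + 32.066 + 0 = 41.166 cmH2O.

41.2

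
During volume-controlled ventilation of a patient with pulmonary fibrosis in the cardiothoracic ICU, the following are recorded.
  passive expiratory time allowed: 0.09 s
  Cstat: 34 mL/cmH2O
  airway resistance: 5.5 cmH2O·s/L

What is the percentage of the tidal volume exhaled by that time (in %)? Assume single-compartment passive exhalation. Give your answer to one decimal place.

τ = R × C = 5.5 × 34 mL/cmH2O = 5.5 × 0.034 L/cmH2O = 0.187 s.
Passive exhalation: V(t)/V₀ = e^(−t/τ) = e^(−0.09/0.187) = 0.618.
Fraction exhaled = 1 − 0.618 = 0.382 → 38.2%.

38.2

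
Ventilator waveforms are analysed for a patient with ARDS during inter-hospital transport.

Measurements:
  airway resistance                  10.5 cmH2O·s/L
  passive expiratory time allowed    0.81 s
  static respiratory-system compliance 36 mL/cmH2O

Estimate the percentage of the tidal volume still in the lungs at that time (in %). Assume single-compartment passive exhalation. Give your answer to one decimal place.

11.7

τ = R × C = 10.5 × 36 mL/cmH2O = 10.5 × 0.036 L/cmH2O = 0.378 s.
Passive exhalation: V(t)/V₀ = e^(−t/τ) = e^(−0.81/0.378) = 0.1173.
Fraction remaining = 0.1173 → 11.73%.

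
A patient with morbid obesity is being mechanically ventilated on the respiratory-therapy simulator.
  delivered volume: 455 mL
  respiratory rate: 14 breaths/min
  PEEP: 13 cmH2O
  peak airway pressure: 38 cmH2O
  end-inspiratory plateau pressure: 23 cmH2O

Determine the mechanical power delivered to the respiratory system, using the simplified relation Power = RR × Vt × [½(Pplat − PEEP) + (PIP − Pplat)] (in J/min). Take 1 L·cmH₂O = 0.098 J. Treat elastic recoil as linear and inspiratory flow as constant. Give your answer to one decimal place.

Per-breath work = Vt × [½(Pplat−PEEP) + (PIP−Pplat)] = 0.455 × [0.5×10.0 + 15.0] = 0.455 × 20.0 = 9.1 L·cmH2O.
Power = 14 × 9.1 = 127.4 L·cmH2O/min.
× 0.098 J/(L·cmH2O) → 12.485 J/min.

12.5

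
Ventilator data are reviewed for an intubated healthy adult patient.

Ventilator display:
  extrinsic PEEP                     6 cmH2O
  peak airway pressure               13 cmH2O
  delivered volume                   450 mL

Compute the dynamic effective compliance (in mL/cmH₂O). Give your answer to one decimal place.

Dynamic compliance = Vt / (PIP − PEEP) = 450 / (13 − 6) = 450 / 7.0 = 64.286 mL/cmH2O.

64.3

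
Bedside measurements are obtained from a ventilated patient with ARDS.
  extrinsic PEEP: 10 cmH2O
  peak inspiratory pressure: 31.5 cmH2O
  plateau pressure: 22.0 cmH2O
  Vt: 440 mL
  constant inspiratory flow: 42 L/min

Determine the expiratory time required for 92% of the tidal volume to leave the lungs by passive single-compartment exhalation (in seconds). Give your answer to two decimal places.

1.26

Flow: 42 L/min ÷ 60 = 0.7 L/s.
R = (PIP − Pplat)/V̇ = (31.5 − 22.0) / 0.7 = 9.5/0.7 = 13.571 cmH2O·s/L.
C = Vt/(Pplat − PEEP) = 440.0 / (22.0 − 10) = 440.0/12.0 = 36.667 mL/cmH2O.
τ = R × C = 13.571 × 0.03667 L/cmH2O = 0.4976 s.
t = −τ·ln(1 − 0.92) = −0.4976·ln(0.08) = 1.257 s.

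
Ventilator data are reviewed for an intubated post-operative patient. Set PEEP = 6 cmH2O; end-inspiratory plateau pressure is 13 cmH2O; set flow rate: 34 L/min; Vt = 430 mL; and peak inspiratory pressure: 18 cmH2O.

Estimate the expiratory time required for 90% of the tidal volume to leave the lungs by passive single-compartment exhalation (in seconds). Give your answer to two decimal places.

1.25

Flow: 34 L/min ÷ 60 = 0.5667 L/s.
R = (PIP − Pplat)/V̇ = (18 − 13) / 0.5667 = 5.0/0.5667 = 8.823 cmH2O·s/L.
C = Vt/(Pplat − PEEP) = 430.0 / (13 − 6) = 430.0/7.0 = 61.429 mL/cmH2O.
τ = R × C = 8.823 × 0.06143 L/cmH2O = 0.542 s.
t = −τ·ln(1 − 0.90) = −0.542·ln(0.1) = 1.248 s.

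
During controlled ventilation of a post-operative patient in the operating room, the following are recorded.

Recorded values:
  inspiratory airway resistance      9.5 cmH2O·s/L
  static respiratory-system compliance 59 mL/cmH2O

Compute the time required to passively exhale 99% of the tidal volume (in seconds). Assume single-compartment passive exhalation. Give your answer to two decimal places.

τ = R × C = 9.5 × 59 mL/cmH2O = 9.5 × 0.059 L/cmH2O = 0.5605 s.
Exhaled fraction f = 1 − e^(−t/τ) → t = −τ·ln(1 − f) = −0.5605·ln(0.01) = 2.581 s.

2.58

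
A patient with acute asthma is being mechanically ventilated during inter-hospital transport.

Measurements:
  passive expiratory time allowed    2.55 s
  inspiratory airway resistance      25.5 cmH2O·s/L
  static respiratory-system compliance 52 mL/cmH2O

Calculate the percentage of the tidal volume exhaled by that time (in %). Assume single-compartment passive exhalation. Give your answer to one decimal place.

85.4

τ = R × C = 25.5 × 52 mL/cmH2O = 25.5 × 0.052 L/cmH2O = 1.326 s.
Passive exhalation: V(t)/V₀ = e^(−t/τ) = e^(−2.55/1.326) = 0.1462.
Fraction exhaled = 1 − 0.1462 = 0.8538 → 85.38%.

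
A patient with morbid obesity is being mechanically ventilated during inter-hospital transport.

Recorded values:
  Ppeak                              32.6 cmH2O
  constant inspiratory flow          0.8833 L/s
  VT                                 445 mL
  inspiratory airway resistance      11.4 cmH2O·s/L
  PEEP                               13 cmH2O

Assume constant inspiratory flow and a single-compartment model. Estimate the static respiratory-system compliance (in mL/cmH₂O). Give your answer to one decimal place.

46.7

Equation of motion (constant flow): PIP = Vt/C + R·V̇ + PEEP.
Vt/C = PIP − R·V̇ − PEEP = 32.6 − 11.4×0.8833 − 13 = 32.6 − 10.07 − 13 = 9.53 cmH2O.
C = Vt / 9.53 = 445 / 9.53 = 46.695 mL/cmH2O.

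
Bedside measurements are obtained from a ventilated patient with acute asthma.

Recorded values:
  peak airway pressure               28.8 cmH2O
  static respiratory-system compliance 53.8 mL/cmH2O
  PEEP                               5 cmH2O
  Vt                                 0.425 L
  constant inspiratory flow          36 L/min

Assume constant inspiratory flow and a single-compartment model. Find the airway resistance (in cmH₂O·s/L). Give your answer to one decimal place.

26.5

Flow: 36 L/min ÷ 60 = 0.6 L/s.
Equation of motion (constant flow): PIP = Vt/C + R·V̇ + PEEP.
R·V̇ = PIP − Vt/C − PEEP = 28.8 − 425/53.8 − 5 = 28.8 − 7.9 − 5 = 15.9 cmH2O.
R = 15.9 / 0.6 = 26.5 cmH2O·s/L.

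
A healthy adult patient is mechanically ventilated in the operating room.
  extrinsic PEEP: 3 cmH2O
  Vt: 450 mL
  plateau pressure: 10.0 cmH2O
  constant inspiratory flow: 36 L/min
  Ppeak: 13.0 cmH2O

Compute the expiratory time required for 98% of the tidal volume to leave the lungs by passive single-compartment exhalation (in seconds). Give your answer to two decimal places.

Flow: 36 L/min ÷ 60 = 0.6 L/s.
R = (PIP − Pplat)/V̇ = (13.0 − 10.0) / 0.6 = 3.0/0.6 = 5.0 cmH2O·s/L.
C = Vt/(Pplat − PEEP) = 450.0 / (10.0 − 3) = 450.0/7.0 = 64.286 mL/cmH2O.
τ = R × C = 5.0 × 0.06429 L/cmH2O = 0.3215 s.
t = −τ·ln(1 − 0.98) = −0.3215·ln(0.02) = 1.258 s.

1.26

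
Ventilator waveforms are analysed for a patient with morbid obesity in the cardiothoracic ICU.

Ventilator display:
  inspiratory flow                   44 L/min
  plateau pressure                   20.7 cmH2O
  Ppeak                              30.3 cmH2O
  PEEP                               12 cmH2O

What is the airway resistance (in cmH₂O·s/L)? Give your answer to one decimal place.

13.1

Flow: 44 L/min ÷ 60 = 0.7333 L/s.
Raw = (PIP − Pplat) / flow = (30.3 − 20.7) / 0.7333 = 9.6 / 0.7333 = 13.092 cmH2O·s/L.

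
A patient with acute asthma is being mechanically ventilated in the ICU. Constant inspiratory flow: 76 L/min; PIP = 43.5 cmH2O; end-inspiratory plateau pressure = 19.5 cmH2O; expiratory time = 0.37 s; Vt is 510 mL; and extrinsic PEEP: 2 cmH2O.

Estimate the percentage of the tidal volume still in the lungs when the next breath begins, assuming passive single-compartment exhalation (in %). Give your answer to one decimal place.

Flow: 76 L/min ÷ 60 = 1.2667 L/s.
R = (PIP − Pplat)/V̇ = (43.5 − 19.5) / 1.2667 = 24.0/1.2667 = 18.947 cmH2O·s/L.
C = Vt/(Pplat − PEEP) = 510.0 / (19.5 − 2) = 510.0/17.5 = 29.143 mL/cmH2O.
τ = R × C = 18.947 × 0.02914 L/cmH2O = 0.5521 s.
Fraction remaining at end-expiration = e^(−Te/τ) = e^(−0.37/0.5521) = 0.5116 → 51.16%.

51.2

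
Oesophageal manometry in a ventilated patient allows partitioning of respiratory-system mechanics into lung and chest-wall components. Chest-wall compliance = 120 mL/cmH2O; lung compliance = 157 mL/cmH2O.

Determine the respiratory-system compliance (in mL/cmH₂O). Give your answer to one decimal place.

Lung and chest wall are elastances in series: 1/Crs = 1/CL + 1/Ccw.
1/Crs = 1/157 + 1/120 = 0.0147.
Crs = 68.027 mL/cmH2O.

68.0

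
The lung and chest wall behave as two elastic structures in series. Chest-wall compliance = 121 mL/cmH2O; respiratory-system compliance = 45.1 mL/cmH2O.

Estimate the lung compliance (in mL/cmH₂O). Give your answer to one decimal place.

1/CL = 1/Crs − 1/Ccw.
1/CL = 1/45.1 − 1/121 = 0.01391.
CL = 71.891 mL/cmH2O.

71.9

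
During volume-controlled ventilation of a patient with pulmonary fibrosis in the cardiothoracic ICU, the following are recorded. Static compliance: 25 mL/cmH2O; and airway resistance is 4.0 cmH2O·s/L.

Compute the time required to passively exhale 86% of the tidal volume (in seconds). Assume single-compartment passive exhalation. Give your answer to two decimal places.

τ = R × C = 4.0 × 25 mL/cmH2O = 4.0 × 0.025 L/cmH2O = 0.1 s.
Exhaled fraction f = 1 − e^(−t/τ) → t = −τ·ln(1 − f) = −0.1·ln(0.14) = 0.1966 s.

0.20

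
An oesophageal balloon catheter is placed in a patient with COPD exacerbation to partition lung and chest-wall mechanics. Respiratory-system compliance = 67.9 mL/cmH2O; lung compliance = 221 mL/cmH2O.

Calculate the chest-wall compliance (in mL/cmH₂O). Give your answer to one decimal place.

98.0

1/Ccw = 1/Crs − 1/CL.
1/Ccw = 1/67.9 − 1/221 = 0.0102.
Ccw = 98.039 mL/cmH2O.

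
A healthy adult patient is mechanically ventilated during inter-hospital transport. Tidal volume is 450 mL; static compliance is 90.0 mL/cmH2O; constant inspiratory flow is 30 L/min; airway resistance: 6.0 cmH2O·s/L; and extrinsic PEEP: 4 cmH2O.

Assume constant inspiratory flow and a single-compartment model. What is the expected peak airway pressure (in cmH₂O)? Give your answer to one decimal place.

12.0

Flow: 30 L/min ÷ 60 = 0.5 L/s.
Equation of motion (constant flow): PIP = Vt/C + R·V̇ + PEEP.
PIP = 450/90.0 + 6.0×0.5 + 4 = 5.0 + 3.0 + 4 = 12.0 cmH2O.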